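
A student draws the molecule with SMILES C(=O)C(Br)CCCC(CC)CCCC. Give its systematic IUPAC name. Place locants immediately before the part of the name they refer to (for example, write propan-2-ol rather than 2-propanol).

The longest carbon chain that includes the –CHO group has 10 carbons, so the parent hydride is decane.
The highest-priority functional group is an aldehyde (terminal –CHO), so the name ends in -al.
The numbering direction is chosen so that the aldehyde carbon is C-1 by definition.
With this numbering: a bromo group at C-2; an ethyl group at C-6.
Substituent prefixes are cited in alphabetical order (multiplying prefixes like di-/tri- are ignored for ordering).
The name is 2-bromo-6-ethyldecanal.

2-bromo-6-ethyldecanal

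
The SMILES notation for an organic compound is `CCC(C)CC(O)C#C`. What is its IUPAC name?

5-methylhept-1-yn-3-ol

The longest carbon chain that includes the –OH group and the multiple bond has 7 carbons, so the parent hydride is heptane.
An alcohol (–OH) is the principal characteristic group, giving the suffix -ol.
There is one C≡C triple bond, indicated by the ending -yne.
Number the chain so that numbering from this end puts the hydroxyl group at C-3 rather than C-5.
With this numbering: the hydroxyl at C-3; the triple bond between C-1 and C-2; a methyl group at C-5.
The name is 5-methylhept-1-yn-3-ol.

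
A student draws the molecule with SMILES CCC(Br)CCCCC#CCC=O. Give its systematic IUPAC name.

The longest chain bearing the –CHO group and the multiple bond is 11 carbons long (undecane).
The principal characteristic group is an aldehyde (terminal –CHO), named with the suffix -al.
The chain contains a C≡C triple bond, so the unsaturation ending is -yne.
Number the chain so that the aldehyde carbon is C-1 by definition.
This places the triple bond between C-3 and C-4; a bromo group at C-9.
The name is 9-bromoundec-3-ynal.

9-bromoundec-3-ynal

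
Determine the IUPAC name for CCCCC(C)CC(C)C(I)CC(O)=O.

3-iodo-4,6-dimethyldecanoic acid

Counting along the main chain through the –COOH group gives 10 carbons: the parent is decane.
The principal characteristic group is a carboxylic acid (terminal –COOH), named with the suffix -oic acid.
The numbering direction is chosen so that the carboxylic acid carbon is C-1 by definition.
This places an iodo group at C-3; methyl groups at C-4 and C-6.
The substituents are ordered alphabetically, ignoring any di-/tri- multipliers.
The name is 3-iodo-4,6-dimethyldecanoic acid.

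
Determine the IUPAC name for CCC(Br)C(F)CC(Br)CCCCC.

The parent chain contains 11 carbons (undecane).
Choose the numbering such that the substituent locant set {3,4,6} is lower than {6,8,9} at the first point of difference.
That gives bromo groups at C-3 and C-6; a fluoro group at C-4.
The substituents are ordered alphabetically, ignoring any di-/tri- multipliers.
The name is 3,6-dibromo-4-fluoroundecane.

3,6-dibromo-4-fluoroundecane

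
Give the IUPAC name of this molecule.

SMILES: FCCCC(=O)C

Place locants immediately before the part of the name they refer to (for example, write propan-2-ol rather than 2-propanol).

The longest carbon chain that includes the carbonyl has 5 carbons, so the parent hydride is pentane.
The principal characteristic group is a ketone (C=O on an internal carbon), named with the suffix -one.
The numbering direction is chosen so that numbering from this end puts the carbonyl group at C-2 rather than C-4.
That gives the carbonyl at C-2; a fluoro group at C-5.
Putting it together: 5-fluoropentan-2-one.

5-fluoropentan-2-one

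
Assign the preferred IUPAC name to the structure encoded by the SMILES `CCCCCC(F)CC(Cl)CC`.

The longest continuous carbon chain has 10 atoms, so the parent hydride is decane.
Number the chain so that the substituent locant set {3,5} is lower than {6,8} at the first point of difference.
This places a chloro group at C-3; a fluoro group at C-5.
The substituents are ordered alphabetically, ignoring any di-/tri- multipliers.
The name is 3-chloro-5-fluorodecane.

3-chloro-5-fluorodecane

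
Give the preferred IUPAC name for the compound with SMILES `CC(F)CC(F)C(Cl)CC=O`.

3-chloro-4,6-difluoroheptanal

The longest carbon chain that includes the –CHO group has 7 carbons, so the parent hydride is heptane.
An aldehyde (terminal –CHO) is the principal characteristic group, giving the suffix -al.
Choose the numbering such that the aldehyde carbon is C-1 by definition.
With this numbering: a chloro group at C-3; fluoro groups at C-4 and C-6.
Substituent prefixes are cited in alphabetical order (multiplying prefixes like di-/tri- are ignored for ordering).
Assembling the pieces gives 3-chloro-4,6-difluoroheptanal.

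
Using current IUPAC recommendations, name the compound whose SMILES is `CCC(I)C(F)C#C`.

3-fluoro-4-iodohex-1-yne

The longest chain bearing the multiple bond is 6 carbons long (hexane).
There is one C≡C triple bond, indicated by the ending -yne.
Number the chain so that numbering from this end puts the triple bond at C-1 rather than C-5.
That gives the triple bond between C-1 and C-2; a fluoro group at C-3; an iodo group at C-4.
Substituent prefixes are cited in alphabetical order (multiplying prefixes like di-/tri- are ignored for ordering).
Putting it together: 3-fluoro-4-iodohex-1-yne.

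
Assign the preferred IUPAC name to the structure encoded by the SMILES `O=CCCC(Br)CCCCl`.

4-bromo-7-chloroheptanal

The longest chain bearing the –CHO group is 7 carbons long (heptane).
An aldehyde (terminal –CHO) is the principal characteristic group, giving the suffix -al.
The numbering direction is chosen so that the aldehyde carbon is C-1 by definition.
This places a bromo group at C-4; a chloro group at C-7.
Prefixes are listed alphabetically: bromo, chloro.
Putting it together: 4-bromo-7-chloroheptanal.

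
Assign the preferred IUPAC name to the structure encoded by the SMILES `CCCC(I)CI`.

1,2-diiodopentane

The longest continuous carbon chain has 5 atoms, so the parent hydride is pentane.
Number the chain so that the substituent locant set {1,2} is lower than {4,5} at the first point of difference.
This places iodo groups at C-1 and C-2.
Assembling the pieces gives 1,2-diiodopentane.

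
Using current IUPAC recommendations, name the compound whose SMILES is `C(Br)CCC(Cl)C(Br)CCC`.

The parent chain contains 8 carbons (octane).
Choose the numbering such that the substituent locant set {1,4,5} is lower than {4,5,8} at the first point of difference.
That gives bromo groups at C-1 and C-5; a chloro group at C-4.
Prefixes are listed alphabetically: bromo, chloro.
Putting it together: 1,5-dibromo-4-chlorooctane.

1,5-dibromo-4-chlorooctane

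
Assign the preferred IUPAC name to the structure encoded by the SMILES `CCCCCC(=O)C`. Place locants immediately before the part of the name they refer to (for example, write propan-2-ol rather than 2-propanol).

The longest carbon chain that includes the carbonyl has 7 carbons, so the parent hydride is heptane.
The highest-priority functional group is a ketone (C=O on an internal carbon), so the name ends in -one.
Choose the numbering such that numbering from this end puts the carbonyl group at C-2 rather than C-6.
That gives the carbonyl at C-2.
Assembling the pieces gives heptan-2-one.

heptan-2-one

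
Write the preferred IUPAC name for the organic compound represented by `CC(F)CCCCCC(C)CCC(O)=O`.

10-fluoro-4-methylundecanoic acid

The longest chain bearing the –COOH group is 11 carbons long (undecane).
The highest-priority functional group is a carboxylic acid (terminal –COOH), so the name ends in -oic acid.
Number the chain so that the carboxylic acid carbon is C-1 by definition.
With this numbering: a fluoro group at C-10; a methyl group at C-4.
Substituent prefixes are cited in alphabetical order (multiplying prefixes like di-/tri- are ignored for ordering).
Putting it together: 10-fluoro-4-methylundecanoic acid.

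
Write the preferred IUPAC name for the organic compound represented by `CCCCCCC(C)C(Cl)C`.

The longest carbon chain is 9 atoms: the parent is nonane.
Number the chain so that the substituent locant set {2,3} is lower than {7,8} at the first point of difference.
This places a chloro group at C-2; a methyl group at C-3.
The substituents are ordered alphabetically, ignoring any di-/tri- multipliers.
Assembling the pieces gives 2-chloro-3-methylnonane.

2-chloro-3-methylnonane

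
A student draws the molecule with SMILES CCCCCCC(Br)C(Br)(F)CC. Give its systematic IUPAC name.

3,4-dibromo-3-fluorodecane

The longest continuous carbon chain has 10 atoms, so the parent hydride is decane.
The numbering direction is chosen so that the substituent locant set {3,3,4} is lower than {7,8,8} at the first point of difference.
This places bromo groups at C-3 and C-4; a fluoro group at C-3.
The substituents are ordered alphabetically, ignoring any di-/tri- multipliers.
The name is 3,4-dibromo-3-fluorodecane.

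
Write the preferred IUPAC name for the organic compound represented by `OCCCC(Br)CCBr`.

The longest chain bearing the –OH group is 6 carbons long (hexane).
An alcohol (–OH) is the principal characteristic group, giving the suffix -ol.
The numbering direction is chosen so that numbering from this end puts the hydroxyl group at C-1 rather than C-6.
With this numbering: the hydroxyl at C-1; bromo groups at C-4 and C-6.
Putting it together: 4,6-dibromohexan-1-ol.

4,6-dibromohexan-1-ol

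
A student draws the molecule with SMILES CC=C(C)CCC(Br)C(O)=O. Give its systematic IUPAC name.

The longest chain bearing the –COOH group and the multiple bond is 7 carbons long (heptane).
The highest-priority functional group is a carboxylic acid (terminal –COOH), so the name ends in -oic acid.
A C=C double bond in the chain gives the infix -ene-.
Number the chain so that the carboxylic acid carbon is C-1 by definition.
That gives the double bond between C-5 and C-6; a bromo group at C-2; a methyl group at C-5.
Prefixes are listed alphabetically: bromo, methyl.
The name is 2-bromo-5-methylhept-5-enoic acid.

2-bromo-5-methylhept-5-enoic acid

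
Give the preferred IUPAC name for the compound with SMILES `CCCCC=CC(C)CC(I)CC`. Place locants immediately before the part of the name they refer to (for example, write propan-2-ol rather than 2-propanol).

The longest chain bearing the multiple bond is 11 carbons long (undecane).
A C=C double bond in the chain gives the infix -ene-.
The numbering direction is chosen so that numbering from this end puts the double bond at C-5 rather than C-6.
With this numbering: the double bond between C-5 and C-6; an iodo group at C-9; a methyl group at C-7.
The substituents are ordered alphabetically, ignoring any di-/tri- multipliers.
Assembling the pieces gives 9-iodo-7-methylundec-5-ene.

9-iodo-7-methylundec-5-ene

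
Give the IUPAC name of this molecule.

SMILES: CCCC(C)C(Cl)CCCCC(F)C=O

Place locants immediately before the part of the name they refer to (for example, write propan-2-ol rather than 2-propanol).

7-chloro-2-fluoro-8-methylundecanal

Counting along the main chain through the –CHO group gives 11 carbons: the parent is undecane.
The highest-priority functional group is an aldehyde (terminal –CHO), so the name ends in -al.
Choose the numbering such that the aldehyde carbon is C-1 by definition.
This places a chloro group at C-7; a fluoro group at C-2; a methyl group at C-8.
Substituent prefixes are cited in alphabetical order (multiplying prefixes like di-/tri- are ignored for ordering).
The name is 7-chloro-2-fluoro-8-methylundecanal.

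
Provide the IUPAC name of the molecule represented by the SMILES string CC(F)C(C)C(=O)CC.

The longest carbon chain that includes the carbonyl has 6 carbons, so the parent hydride is hexane.
A ketone (C=O on an internal carbon) is the principal characteristic group, giving the suffix -one.
Number the chain so that numbering from this end puts the carbonyl group at C-3 rather than C-4.
That gives the carbonyl at C-3; a fluoro group at C-5; a methyl group at C-4.
Substituent prefixes are cited in alphabetical order (multiplying prefixes like di-/tri- are ignored for ordering).
Putting it together: 5-fluoro-4-methylhexan-3-one.

5-fluoro-4-methylhexan-3-one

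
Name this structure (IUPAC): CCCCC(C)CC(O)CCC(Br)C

The longest chain bearing the –OH group is 11 carbons long (undecane).
An alcohol (–OH) is the principal characteristic group, giving the suffix -ol.
The numbering direction is chosen so that numbering from this end puts the hydroxyl group at C-5 rather than C-7.
This places the hydroxyl at C-5; a bromo group at C-2; a methyl group at C-7.
Prefixes are listed alphabetically: bromo, methyl.
The name is 2-bromo-7-methylundecan-5-ol.

2-bromo-7-methylundecan-5-ol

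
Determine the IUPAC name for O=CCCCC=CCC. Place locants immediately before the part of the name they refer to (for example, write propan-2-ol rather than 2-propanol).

The longest carbon chain that includes the –CHO group and the multiple bond has 8 carbons, so the parent hydride is octane.
An aldehyde (terminal –CHO) is the principal characteristic group, giving the suffix -al.
The chain contains a C=C double bond, so the unsaturation ending is -ene.
Choose the numbering such that the aldehyde carbon is C-1 by definition.
This places the double bond between C-5 and C-6.
Assembling the pieces gives oct-5-enal.

oct-5-enal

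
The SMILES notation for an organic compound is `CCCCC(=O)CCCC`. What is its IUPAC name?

The longest carbon chain that includes the carbonyl has 9 carbons, so the parent hydride is nonane.
A ketone (C=O on an internal carbon) is the principal characteristic group, giving the suffix -one.
The molecule is symmetric, so either numbering direction gives the same locants.
That gives the carbonyl at C-5.
The name is nonan-5-one.

nonan-5-one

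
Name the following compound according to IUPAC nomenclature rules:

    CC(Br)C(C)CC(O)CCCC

2-bromo-3-methylnonan-5-ol

The longest chain bearing the –OH group is 9 carbons long (nonane).
The highest-priority functional group is an alcohol (–OH), so the name ends in -ol.
Choose the numbering such that the substituent locant set {2,3} is lower than {7,8} at the first point of difference.
With this numbering: the hydroxyl at C-5; a bromo group at C-2; a methyl group at C-3.
The substituents are ordered alphabetically, ignoring any di-/tri- multipliers.
Putting it together: 2-bromo-3-methylnonan-5-ol.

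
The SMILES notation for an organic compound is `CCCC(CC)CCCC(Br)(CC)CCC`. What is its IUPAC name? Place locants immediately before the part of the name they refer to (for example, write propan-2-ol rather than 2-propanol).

The longest continuous carbon chain has 11 atoms, so the parent hydride is undecane.
Number the chain so that the substituent locant set {4,4,8} is lower than {4,8,8} at the first point of difference.
This places a bromo group at C-4; ethyl groups at C-4 and C-8.
Prefixes are listed alphabetically: bromo, ethyl.
Putting it together: 4-bromo-4,8-diethylundecane.

4-bromo-4,8-diethylundecane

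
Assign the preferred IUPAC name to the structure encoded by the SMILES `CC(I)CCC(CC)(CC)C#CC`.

4,4-diethyl-7-iodooct-2-yne

The longest carbon chain that includes the multiple bond has 8 carbons, so the parent hydride is octane.
There is one C≡C triple bond, indicated by the ending -yne.
Number the chain so that numbering from this end puts the triple bond at C-2 rather than C-6.
This places the triple bond between C-2 and C-3; two ethyl groups at C-4; an iodo group at C-7.
Substituent prefixes are cited in alphabetical order (multiplying prefixes like di-/tri- are ignored for ordering).
The name is 4,4-diethyl-7-iodooct-2-yne.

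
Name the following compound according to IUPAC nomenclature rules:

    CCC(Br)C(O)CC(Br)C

The longest carbon chain that includes the –OH group has 7 carbons, so the parent hydride is heptane.
An alcohol (–OH) is the principal characteristic group, giving the suffix -ol.
Number the chain so that the substituent locant set {2,5} is lower than {3,6} at the first point of difference.
This places the hydroxyl at C-4; bromo groups at C-2 and C-5.
The name is 2,5-dibromoheptan-4-ol.

2,5-dibromoheptan-4-ol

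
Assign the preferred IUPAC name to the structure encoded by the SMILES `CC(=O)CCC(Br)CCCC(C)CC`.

The longest carbon chain that includes the carbonyl has 11 carbons, so the parent hydride is undecane.
The principal characteristic group is a ketone (C=O on an internal carbon), named with the suffix -one.
Choose the numbering such that numbering from this end puts the carbonyl group at C-2 rather than C-10.
With this numbering: the carbonyl at C-2; a bromo group at C-5; a methyl group at C-9.
The substituents are ordered alphabetically, ignoring any di-/tri- multipliers.
The name is 5-bromo-9-methylundecan-2-one.

5-bromo-9-methylundecan-2-one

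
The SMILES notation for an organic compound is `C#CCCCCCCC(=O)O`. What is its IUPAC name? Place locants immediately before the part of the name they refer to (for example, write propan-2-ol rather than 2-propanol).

non-8-ynoic acid

The longest chain bearing the –COOH group and the multiple bond is 9 carbons long (nonane).
The highest-priority functional group is a carboxylic acid (terminal –COOH), so the name ends in -oic acid.
The chain contains a C≡C triple bond, so the unsaturation ending is -yne.
Number the chain so that the carboxylic acid carbon is C-1 by definition.
That gives the triple bond between C-8 and C-9.
Putting it together: non-8-ynoic acid.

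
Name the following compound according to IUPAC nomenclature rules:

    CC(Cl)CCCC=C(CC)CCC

9-chloro-4-ethyldec-4-ene

Counting along the main chain through the multiple bond gives 10 carbons: the parent is decane.
There is one C=C double bond, indicated by the ending -ene.
Number the chain so that numbering from this end puts the double bond at C-4 rather than C-6.
This places the double bond between C-4 and C-5; a chloro group at C-9; an ethyl group at C-4.
Prefixes are listed alphabetically: chloro, ethyl.
Assembling the pieces gives 9-chloro-4-ethyldec-4-ene.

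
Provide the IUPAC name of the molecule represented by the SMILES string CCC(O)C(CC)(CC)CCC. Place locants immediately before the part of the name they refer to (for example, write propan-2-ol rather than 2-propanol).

Counting along the main chain through the –OH group gives 7 carbons: the parent is heptane.
The highest-priority functional group is an alcohol (–OH), so the name ends in -ol.
Choose the numbering such that numbering from this end puts the hydroxyl group at C-3 rather than C-5.
That gives the hydroxyl at C-3; two ethyl groups at C-4.
Assembling the pieces gives 4,4-diethylheptan-3-ol.

4,4-diethylheptan-3-ol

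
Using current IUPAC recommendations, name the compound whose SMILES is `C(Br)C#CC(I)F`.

4-bromo-1-fluoro-1-iodobut-2-yne

Counting along the main chain through the multiple bond gives 4 carbons: the parent is butane.
A C≡C triple bond in the chain gives the infix -yne-.
The numbering direction is chosen so that the substituent locant set {1,1,4} is lower than {1,4,4} at the first point of difference.
This places the triple bond between C-2 and C-3; a bromo group at C-4; a fluoro group at C-1; an iodo group at C-1.
Prefixes are listed alphabetically: bromo, fluoro, iodo.
Putting it together: 4-bromo-1-fluoro-1-iodobut-2-yne.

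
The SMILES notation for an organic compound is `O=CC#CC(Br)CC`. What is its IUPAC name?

4-bromohex-2-ynal

Counting along the main chain through the –CHO group and the multiple bond gives 6 carbons: the parent is hexane.
An aldehyde (terminal –CHO) is the principal characteristic group, giving the suffix -al.
The chain contains a C≡C triple bond, so the unsaturation ending is -yne.
The numbering direction is chosen so that the aldehyde carbon is C-1 by definition.
With this numbering: the triple bond between C-2 and C-3; a bromo group at C-4.
Putting it together: 4-bromohex-2-ynal.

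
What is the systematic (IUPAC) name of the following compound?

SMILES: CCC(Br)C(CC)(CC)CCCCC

3-bromo-4,4-diethylnonane

The longest carbon chain is 9 atoms: the parent is nonane.
Choose the numbering such that the substituent locant set {3,4,4} is lower than {6,6,7} at the first point of difference.
With this numbering: a bromo group at C-3; two ethyl groups at C-4.
Substituent prefixes are cited in alphabetical order (multiplying prefixes like di-/tri- are ignored for ordering).
The name is 3-bromo-4,4-diethylnonane.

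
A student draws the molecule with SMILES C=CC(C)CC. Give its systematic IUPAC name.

3-methylpent-1-ene

The longest chain bearing the multiple bond is 5 carbons long (pentane).
A C=C double bond in the chain gives the infix -ene-.
The numbering direction is chosen so that numbering from this end puts the double bond at C-1 rather than C-4.
That gives the double bond between C-1 and C-2; a methyl group at C-3.
Putting it together: 3-methylpent-1-ene.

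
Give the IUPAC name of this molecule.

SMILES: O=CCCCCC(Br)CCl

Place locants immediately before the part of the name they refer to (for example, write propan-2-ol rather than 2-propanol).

6-bromo-7-chloroheptanal

Counting along the main chain through the –CHO group gives 7 carbons: the parent is heptane.
The highest-priority functional group is an aldehyde (terminal –CHO), so the name ends in -al.
Number the chain so that the aldehyde carbon is C-1 by definition.
That gives a bromo group at C-6; a chloro group at C-7.
Prefixes are listed alphabetically: bromo, chloro.
The name is 6-bromo-7-chloroheptanal.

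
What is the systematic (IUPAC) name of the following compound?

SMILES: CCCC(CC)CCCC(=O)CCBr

1-bromo-7-ethyldecan-3-one

The longest carbon chain that includes the carbonyl has 10 carbons, so the parent hydride is decane.
The highest-priority functional group is a ketone (C=O on an internal carbon), so the name ends in -one.
The numbering direction is chosen so that numbering from this end puts the carbonyl group at C-3 rather than C-8.
This places the carbonyl at C-3; a bromo group at C-1; an ethyl group at C-7.
Prefixes are listed alphabetically: bromo, ethyl.
The name is 1-bromo-7-ethyldecan-3-one.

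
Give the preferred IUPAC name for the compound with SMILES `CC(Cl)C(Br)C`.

The parent chain contains 4 carbons (butane).
Choose the numbering such that the locant sets are identical either way, so the alphabetically earlier bromo substituent takes the lower locant (2 rather than 3).
With this numbering: a bromo group at C-2; a chloro group at C-3.
Prefixes are listed alphabetically: bromo, chloro.
The name is 2-bromo-3-chlorobutane.

2-bromo-3-chlorobutane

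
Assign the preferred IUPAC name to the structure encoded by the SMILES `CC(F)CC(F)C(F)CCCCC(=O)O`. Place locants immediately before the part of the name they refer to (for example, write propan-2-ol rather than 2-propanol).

The longest chain bearing the –COOH group is 10 carbons long (decane).
The principal characteristic group is a carboxylic acid (terminal –COOH), named with the suffix -oic acid.
Choose the numbering such that the carboxylic acid carbon is C-1 by definition.
With this numbering: fluoro groups at C-6 and C-7 and C-9.
The name is 6,7,9-trifluorodecanoic acid.

6,7,9-trifluorodecanoic acid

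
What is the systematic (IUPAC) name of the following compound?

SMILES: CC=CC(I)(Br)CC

4-bromo-4-iodohex-2-ene

Counting along the main chain through the multiple bond gives 6 carbons: the parent is hexane.
A C=C double bond in the chain gives the infix -ene-.
Choose the numbering such that numbering from this end puts the double bond at C-2 rather than C-4.
That gives the double bond between C-2 and C-3; a bromo group at C-4; an iodo group at C-4.
Prefixes are listed alphabetically: bromo, iodo.
Putting it together: 4-bromo-4-iodohex-2-ene.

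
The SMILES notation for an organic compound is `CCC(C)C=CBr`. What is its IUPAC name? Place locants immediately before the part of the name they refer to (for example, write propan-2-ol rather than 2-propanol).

The longest carbon chain that includes the multiple bond has 5 carbons, so the parent hydride is pentane.
The chain contains a C=C double bond, so the unsaturation ending is -ene.
Choose the numbering such that numbering from this end puts the double bond at C-1 rather than C-4.
With this numbering: the double bond between C-1 and C-2; a bromo group at C-1; a methyl group at C-3.
The substituents are ordered alphabetically, ignoring any di-/tri- multipliers.
Assembling the pieces gives 1-bromo-3-methylpent-1-ene.

1-bromo-3-methylpent-1-ene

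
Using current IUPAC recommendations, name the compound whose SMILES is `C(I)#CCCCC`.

1-iodohex-1-yne

The longest chain bearing the multiple bond is 6 carbons long (hexane).
A C≡C triple bond in the chain gives the infix -yne-.
Number the chain so that numbering from this end puts the triple bond at C-1 rather than C-5.
That gives the triple bond between C-1 and C-2; an iodo group at C-1.
The name is 1-iodohex-1-yne.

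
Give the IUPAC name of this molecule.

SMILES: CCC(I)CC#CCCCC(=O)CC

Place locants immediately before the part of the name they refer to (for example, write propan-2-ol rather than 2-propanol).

The longest carbon chain that includes the carbonyl and the multiple bond has 12 carbons, so the parent hydride is dodecane.
The highest-priority functional group is a ketone (C=O on an internal carbon), so the name ends in -one.
There is one C≡C triple bond, indicated by the ending -yne.
The numbering direction is chosen so that numbering from this end puts the carbonyl group at C-3 rather than C-10.
This places the carbonyl at C-3; the triple bond between C-7 and C-8; an iodo group at C-10.
Assembling the pieces gives 10-iodododec-7-yn-3-one.

10-iodododec-7-yn-3-one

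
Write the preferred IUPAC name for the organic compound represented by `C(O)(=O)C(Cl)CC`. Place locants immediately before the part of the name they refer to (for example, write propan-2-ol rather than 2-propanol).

2-chlorobutanoic acid

The longest carbon chain that includes the –COOH group has 4 carbons, so the parent hydride is butane.
The highest-priority functional group is a carboxylic acid (terminal –COOH), so the name ends in -oic acid.
The numbering direction is chosen so that the carboxylic acid carbon is C-1 by definition.
That gives a chloro group at C-2.
The name is 2-chlorobutanoic acid.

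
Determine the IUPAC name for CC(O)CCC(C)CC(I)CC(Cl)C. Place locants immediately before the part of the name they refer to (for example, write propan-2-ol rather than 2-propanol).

The longest carbon chain that includes the –OH group has 10 carbons, so the parent hydride is decane.
An alcohol (–OH) is the principal characteristic group, giving the suffix -ol.
Number the chain so that numbering from this end puts the hydroxyl group at C-2 rather than C-9.
With this numbering: the hydroxyl at C-2; a chloro group at C-9; an iodo group at C-7; a methyl group at C-5.
Substituent prefixes are cited in alphabetical order (multiplying prefixes like di-/tri- are ignored for ordering).
Putting it together: 9-chloro-7-iodo-5-methyldecan-2-ol.

9-chloro-7-iodo-5-methyldecan-2-ol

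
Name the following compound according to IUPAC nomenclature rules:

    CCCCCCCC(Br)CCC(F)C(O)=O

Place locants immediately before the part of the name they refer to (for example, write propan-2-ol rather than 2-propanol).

5-bromo-2-fluorododecanoic acid

Counting along the main chain through the –COOH group gives 12 carbons: the parent is dodecane.
A carboxylic acid (terminal –COOH) is the principal characteristic group, giving the suffix -oic acid.
The numbering direction is chosen so that the carboxylic acid carbon is C-1 by definition.
With this numbering: a bromo group at C-5; a fluoro group at C-2.
The substituents are ordered alphabetically, ignoring any di-/tri- multipliers.
Putting it together: 5-bromo-2-fluorododecanoic acid.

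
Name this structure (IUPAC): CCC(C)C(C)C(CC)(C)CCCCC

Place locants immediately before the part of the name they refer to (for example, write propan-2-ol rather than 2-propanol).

The longest continuous carbon chain has 10 atoms, so the parent hydride is decane.
Number the chain so that the substituent locant set {3,4,5,5} is lower than {6,6,7,8} at the first point of difference.
This places an ethyl group at C-5; methyl groups at C-3 and C-4 and C-5.
The substituents are ordered alphabetically, ignoring any di-/tri- multipliers.
Assembling the pieces gives 5-ethyl-3,4,5-trimethyldecane.

5-ethyl-3,4,5-trimethyldecane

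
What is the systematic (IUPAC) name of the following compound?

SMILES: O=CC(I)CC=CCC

The longest chain bearing the –CHO group and the multiple bond is 7 carbons long (heptane).
The highest-priority functional group is an aldehyde (terminal –CHO), so the name ends in -al.
The chain contains a C=C double bond, so the unsaturation ending is -ene.
Choose the numbering such that the aldehyde carbon is C-1 by definition.
That gives the double bond between C-4 and C-5; an iodo group at C-2.
Putting it together: 2-iodohept-4-enal.

2-iodohept-4-enal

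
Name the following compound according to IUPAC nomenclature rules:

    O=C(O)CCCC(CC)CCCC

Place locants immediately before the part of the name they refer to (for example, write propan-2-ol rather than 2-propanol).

5-ethylnonanoic acid

The longest carbon chain that includes the –COOH group has 9 carbons, so the parent hydride is nonane.
The highest-priority functional group is a carboxylic acid (terminal –COOH), so the name ends in -oic acid.
The numbering direction is chosen so that the carboxylic acid carbon is C-1 by definition.
With this numbering: an ethyl group at C-5.
Assembling the pieces gives 5-ethylnonanoic acid.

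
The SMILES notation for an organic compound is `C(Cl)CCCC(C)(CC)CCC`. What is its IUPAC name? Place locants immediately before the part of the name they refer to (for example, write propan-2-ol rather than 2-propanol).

1-chloro-5-ethyl-5-methyloctane

The longest carbon chain is 8 atoms: the parent is octane.
Number the chain so that the substituent locant set {1,5,5} is lower than {4,4,8} at the first point of difference.
That gives a chloro group at C-1; an ethyl group at C-5; a methyl group at C-5.
The substituents are ordered alphabetically, ignoring any di-/tri- multipliers.
The name is 1-chloro-5-ethyl-5-methyloctane.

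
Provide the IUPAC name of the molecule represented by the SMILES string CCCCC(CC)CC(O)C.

The longest chain bearing the –OH group is 8 carbons long (octane).
An alcohol (–OH) is the principal characteristic group, giving the suffix -ol.
Number the chain so that numbering from this end puts the hydroxyl group at C-2 rather than C-7.
This places the hydroxyl at C-2; an ethyl group at C-4.
Assembling the pieces gives 4-ethyloctan-2-ol.

4-ethyloctan-2-ol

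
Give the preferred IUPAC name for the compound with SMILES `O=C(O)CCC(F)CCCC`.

The longest carbon chain that includes the –COOH group has 8 carbons, so the parent hydride is octane.
The highest-priority functional group is a carboxylic acid (terminal –COOH), so the name ends in -oic acid.
Number the chain so that the carboxylic acid carbon is C-1 by definition.
With this numbering: a fluoro group at C-4.
The name is 4-fluorooctanoic acid.

4-fluorooctanoic acid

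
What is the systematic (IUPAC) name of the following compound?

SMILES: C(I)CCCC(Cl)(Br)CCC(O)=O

4-bromo-4-chloro-8-iodooctanoic acid

The longest carbon chain that includes the –COOH group has 8 carbons, so the parent hydride is octane.
A carboxylic acid (terminal –COOH) is the principal characteristic group, giving the suffix -oic acid.
The numbering direction is chosen so that the carboxylic acid carbon is C-1 by definition.
With this numbering: a bromo group at C-4; a chloro group at C-4; an iodo group at C-8.
Prefixes are listed alphabetically: bromo, chloro, iodo.
Putting it together: 4-bromo-4-chloro-8-iodooctanoic acid.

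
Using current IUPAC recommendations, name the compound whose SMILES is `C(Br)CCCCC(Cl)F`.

6-bromo-1-chloro-1-fluorohexane

The longest carbon chain is 6 atoms: the parent is hexane.
Choose the numbering such that the substituent locant set {1,1,6} is lower than {1,6,6} at the first point of difference.
With this numbering: a bromo group at C-6; a chloro group at C-1; a fluoro group at C-1.
Substituent prefixes are cited in alphabetical order (multiplying prefixes like di-/tri- are ignored for ordering).
Assembling the pieces gives 6-bromo-1-chloro-1-fluorohexane.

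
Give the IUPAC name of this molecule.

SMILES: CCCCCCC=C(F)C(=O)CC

The longest chain bearing the carbonyl and the multiple bond is 11 carbons long (undecane).
The principal characteristic group is a ketone (C=O on an internal carbon), named with the suffix -one.
There is one C=C double bond, indicated by the ending -ene.
Choose the numbering such that numbering from this end puts the carbonyl group at C-3 rather than C-9.
With this numbering: the carbonyl at C-3; the double bond between C-4 and C-5; a fluoro group at C-4.
The name is 4-fluoroundec-4-en-3-one.

4-fluoroundec-4-en-3-one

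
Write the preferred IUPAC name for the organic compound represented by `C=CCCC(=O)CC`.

The longest chain bearing the carbonyl and the multiple bond is 7 carbons long (heptane).
A ketone (C=O on an internal carbon) is the principal characteristic group, giving the suffix -one.
There is one C=C double bond, indicated by the ending -ene.
The numbering direction is chosen so that numbering from this end puts the carbonyl group at C-3 rather than C-5.
This places the carbonyl at C-3; the double bond between C-6 and C-7.
Assembling the pieces gives hept-6-en-3-one.

hept-6-en-3-one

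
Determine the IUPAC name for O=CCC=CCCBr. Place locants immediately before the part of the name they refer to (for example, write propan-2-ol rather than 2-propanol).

Counting along the main chain through the –CHO group and the multiple bond gives 6 carbons: the parent is hexane.
The principal characteristic group is an aldehyde (terminal –CHO), named with the suffix -al.
There is one C=C double bond, indicated by the ending -ene.
The numbering direction is chosen so that the aldehyde carbon is C-1 by definition.
This places the double bond between C-3 and C-4; a bromo group at C-6.
The name is 6-bromohex-3-enal.

6-bromohex-3-enal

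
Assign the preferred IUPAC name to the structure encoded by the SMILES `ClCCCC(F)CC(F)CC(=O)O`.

8-chloro-3,5-difluorooctanoic acid

Counting along the main chain through the –COOH group gives 8 carbons: the parent is octane.
A carboxylic acid (terminal –COOH) is the principal characteristic group, giving the suffix -oic acid.
The numbering direction is chosen so that the carboxylic acid carbon is C-1 by definition.
With this numbering: a chloro group at C-8; fluoro groups at C-3 and C-5.
Prefixes are listed alphabetically: chloro, fluoro.
Putting it together: 8-chloro-3,5-difluorooctanoic acid.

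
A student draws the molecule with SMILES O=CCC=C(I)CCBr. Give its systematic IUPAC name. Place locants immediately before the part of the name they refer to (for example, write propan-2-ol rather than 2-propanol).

6-bromo-4-iodohex-3-enal

The longest chain bearing the –CHO group and the multiple bond is 6 carbons long (hexane).
An aldehyde (terminal –CHO) is the principal characteristic group, giving the suffix -al.
A C=C double bond in the chain gives the infix -ene-.
Number the chain so that the aldehyde carbon is C-1 by definition.
With this numbering: the double bond between C-3 and C-4; a bromo group at C-6; an iodo group at C-4.
The substituents are ordered alphabetically, ignoring any di-/tri- multipliers.
Putting it together: 6-bromo-4-iodohex-3-enal.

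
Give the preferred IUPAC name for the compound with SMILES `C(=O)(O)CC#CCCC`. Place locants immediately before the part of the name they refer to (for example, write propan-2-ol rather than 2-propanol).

Counting along the main chain through the –COOH group and the multiple bond gives 7 carbons: the parent is heptane.
The highest-priority functional group is a carboxylic acid (terminal –COOH), so the name ends in -oic acid.
The chain contains a C≡C triple bond, so the unsaturation ending is -yne.
Choose the numbering such that the carboxylic acid carbon is C-1 by definition.
That gives the triple bond between C-3 and C-4.
Putting it together: hept-3-ynoic acid.

hept-3-ynoic acid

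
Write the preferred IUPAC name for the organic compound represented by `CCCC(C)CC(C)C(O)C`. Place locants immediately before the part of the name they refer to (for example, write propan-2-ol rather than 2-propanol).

The longest chain bearing the –OH group is 8 carbons long (octane).
An alcohol (–OH) is the principal characteristic group, giving the suffix -ol.
Number the chain so that numbering from this end puts the hydroxyl group at C-2 rather than C-7.
With this numbering: the hydroxyl at C-2; methyl groups at C-3 and C-5.
Assembling the pieces gives 3,5-dimethyloctan-2-ol.

3,5-dimethyloctan-2-ol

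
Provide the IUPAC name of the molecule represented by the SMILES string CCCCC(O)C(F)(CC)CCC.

4-ethyl-4-fluorononan-5-ol

The longest chain bearing the –OH group is 9 carbons long (nonane).
The highest-priority functional group is an alcohol (–OH), so the name ends in -ol.
Number the chain so that the substituent locant set {4,4} is lower than {6,6} at the first point of difference.
This places the hydroxyl at C-5; an ethyl group at C-4; a fluoro group at C-4.
Prefixes are listed alphabetically: ethyl, fluoro.
The name is 4-ethyl-4-fluorononan-5-ol.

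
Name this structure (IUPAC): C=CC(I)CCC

The longest carbon chain that includes the multiple bond has 6 carbons, so the parent hydride is hexane.
There is one C=C double bond, indicated by the ending -ene.
Choose the numbering such that numbering from this end puts the double bond at C-1 rather than C-5.
With this numbering: the double bond between C-1 and C-2; an iodo group at C-3.
Assembling the pieces gives 3-iodohex-1-ene.

3-iodohex-1-ene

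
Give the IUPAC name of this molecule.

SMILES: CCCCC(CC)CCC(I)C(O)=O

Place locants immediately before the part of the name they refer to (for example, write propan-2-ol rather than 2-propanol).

The longest carbon chain that includes the –COOH group has 9 carbons, so the parent hydride is nonane.
A carboxylic acid (terminal –COOH) is the principal characteristic group, giving the suffix -oic acid.
The numbering direction is chosen so that the carboxylic acid carbon is C-1 by definition.
With this numbering: an ethyl group at C-5; an iodo group at C-2.
Prefixes are listed alphabetically: ethyl, iodo.
The name is 5-ethyl-2-iodononanoic acid.

5-ethyl-2-iodononanoic acid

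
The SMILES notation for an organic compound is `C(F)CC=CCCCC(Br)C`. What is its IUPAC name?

The longest chain bearing the multiple bond is 9 carbons long (nonane).
There is one C=C double bond, indicated by the ending -ene.
Number the chain so that numbering from this end puts the double bond at C-3 rather than C-6.
That gives the double bond between C-3 and C-4; a bromo group at C-8; a fluoro group at C-1.
Substituent prefixes are cited in alphabetical order (multiplying prefixes like di-/tri- are ignored for ordering).
The name is 8-bromo-1-fluoronon-3-ene.

8-bromo-1-fluoronon-3-ene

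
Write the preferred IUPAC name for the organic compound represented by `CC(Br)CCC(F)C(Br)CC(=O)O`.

3,7-dibromo-4-fluorooctanoic acid

The longest chain bearing the –COOH group is 8 carbons long (octane).
The highest-priority functional group is a carboxylic acid (terminal –COOH), so the name ends in -oic acid.
Number the chain so that the carboxylic acid carbon is C-1 by definition.
With this numbering: bromo groups at C-3 and C-7; a fluoro group at C-4.
The substituents are ordered alphabetically, ignoring any di-/tri- multipliers.
Putting it together: 3,7-dibromo-4-fluorooctanoic acid.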